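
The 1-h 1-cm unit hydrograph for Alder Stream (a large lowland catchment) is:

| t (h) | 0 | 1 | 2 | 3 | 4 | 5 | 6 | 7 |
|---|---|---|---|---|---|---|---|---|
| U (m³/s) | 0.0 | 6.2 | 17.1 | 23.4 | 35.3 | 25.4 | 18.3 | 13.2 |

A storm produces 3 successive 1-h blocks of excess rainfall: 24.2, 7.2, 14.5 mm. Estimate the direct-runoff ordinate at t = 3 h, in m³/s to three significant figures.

Q ≈ 77.9 m³/s

By discrete convolution, Q_j = Σ (P_i / 10 mm) · U_{j−i}.
At t = 3 h (j=3): Q = (24.2/10)·23.4 + (7.2/10)·17.1 + (14.5/10)·6.2 = 77.9 m³/s.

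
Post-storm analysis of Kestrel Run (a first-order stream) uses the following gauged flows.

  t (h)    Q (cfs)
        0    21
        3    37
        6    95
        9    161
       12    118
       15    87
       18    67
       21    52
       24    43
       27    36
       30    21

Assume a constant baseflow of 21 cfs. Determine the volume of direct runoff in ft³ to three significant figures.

V ≈ 5.48 × 10^6 ft³

Direct-runoff ordinates (Q − Q_b): 0.0, 16.0, 74.0, 140.0, 97.0, 66.0, 46.0, 31.0, 22.0, 15.0, 0.0 cfs.
ΣQ_DR = 507.0 cfs.
With Δt = 3 h = 10800 s, V = ΣQ_DR · Δt = 507.0 × 10800 = 5.48 × 10^6 ft³.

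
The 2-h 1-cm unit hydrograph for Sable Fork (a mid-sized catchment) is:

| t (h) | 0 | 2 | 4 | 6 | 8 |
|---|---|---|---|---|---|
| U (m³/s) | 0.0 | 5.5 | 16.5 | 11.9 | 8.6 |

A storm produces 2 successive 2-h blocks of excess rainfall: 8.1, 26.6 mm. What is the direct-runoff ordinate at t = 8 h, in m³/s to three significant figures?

By discrete convolution, Q_j = Σ (P_i / 10 mm) · U_{j−i}.
At t = 8 h (j=4): Q = (8.1/10)·8.6 + (26.6/10)·11.9 = 38.6 m³/s.

Q ≈ 38.6 m³/s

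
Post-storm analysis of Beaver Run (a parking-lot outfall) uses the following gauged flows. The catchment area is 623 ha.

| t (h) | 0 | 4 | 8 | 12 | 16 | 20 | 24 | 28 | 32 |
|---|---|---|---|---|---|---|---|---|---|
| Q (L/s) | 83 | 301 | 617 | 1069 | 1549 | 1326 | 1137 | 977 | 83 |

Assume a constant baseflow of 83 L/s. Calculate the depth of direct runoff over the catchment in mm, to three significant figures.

Direct runoff: 0.0, 218.0, 534.0, 986.0, 1466.0, 1243.0, 1054.0, 894.0, 0.0 L/s; ΣQ_DR = 6395 L/s.
V = ΣQ_DR · Δt = 6395 × 14400 s = 9.209 × 10^7 L.
Over A = 623 ha, depth = V / A = 14.8 mm.

d ≈ 14.8 mm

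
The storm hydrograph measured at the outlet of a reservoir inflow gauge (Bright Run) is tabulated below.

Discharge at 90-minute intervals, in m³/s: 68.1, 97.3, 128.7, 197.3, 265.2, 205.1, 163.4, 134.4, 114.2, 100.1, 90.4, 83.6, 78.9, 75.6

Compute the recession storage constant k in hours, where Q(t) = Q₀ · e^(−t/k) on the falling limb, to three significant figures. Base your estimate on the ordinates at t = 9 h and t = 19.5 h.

k ≈ 13.6 h

On the falling limb, Q drops from 163.4 to 75.6 m³/s between t = 9 h and t = 19.5 h (Δt = 10.5 h).
k = −Δt / ln(Q₂/Q₁) = −10.5 / ln(75.6/163.4) = 13.6 h.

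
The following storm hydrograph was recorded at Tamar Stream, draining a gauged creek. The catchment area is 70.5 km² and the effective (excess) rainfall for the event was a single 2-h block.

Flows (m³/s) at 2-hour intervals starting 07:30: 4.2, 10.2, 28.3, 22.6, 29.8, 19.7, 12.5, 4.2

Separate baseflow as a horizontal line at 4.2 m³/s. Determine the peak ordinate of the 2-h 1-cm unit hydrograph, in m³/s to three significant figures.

U_p ≈ 25.6 m³/s

Direct runoff: 0.0, 6.0, 24.1, 18.4, 25.6, 15.5, 8.3, 0.0 m³/s; ΣQ_DR = 97.90 m³/s, peak = 25.6 m³/s.
Runoff depth d = ΣQ_DR·Δt / A = 97.90 × 7200 / (70.5 km²) = 9.998 mm.
The 1-cm UH is the DRH scaled by (10 mm)/d, so U_p = 25.6 × 10/9.998 = 25.6 m³/s.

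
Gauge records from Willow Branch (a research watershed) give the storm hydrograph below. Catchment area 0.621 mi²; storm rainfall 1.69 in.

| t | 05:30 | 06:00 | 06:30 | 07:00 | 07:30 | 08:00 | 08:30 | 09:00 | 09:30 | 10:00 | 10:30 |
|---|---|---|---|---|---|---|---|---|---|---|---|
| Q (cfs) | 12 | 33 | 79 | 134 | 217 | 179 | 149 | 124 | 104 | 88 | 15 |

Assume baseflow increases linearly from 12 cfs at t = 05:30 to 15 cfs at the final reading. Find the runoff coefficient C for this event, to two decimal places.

ΣQ_DR = 985.5 cfs; V = ΣQ_DR·Δt = 1.774 × 10^6 ft³.
Runoff depth d = V / A = 1.230 in.
C = d / P = 1.230 / 1.69 = 0.73.

C ≈ 0.73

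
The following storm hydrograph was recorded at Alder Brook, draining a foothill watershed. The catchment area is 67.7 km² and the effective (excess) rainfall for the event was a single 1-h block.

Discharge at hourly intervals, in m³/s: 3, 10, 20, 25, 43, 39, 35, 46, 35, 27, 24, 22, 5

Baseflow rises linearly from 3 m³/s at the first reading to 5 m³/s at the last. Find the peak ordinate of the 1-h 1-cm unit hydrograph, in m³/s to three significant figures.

Direct runoff: 0.00, 6.83, 16.67, 21.50, 39.33, 35.17, 31.00, 41.83, 30.67, 22.50, 19.33, 17.17, 0.00 m³/s; ΣQ_DR = 282.0 m³/s, peak = 41.83 m³/s.
Runoff depth d = ΣQ_DR·Δt / A = 282.0 × 3600 / (67.7 km²) = 15.00 mm.
The 1-cm UH is the DRH scaled by (10 mm)/d, so U_p = 41.83 × 10/15.00 = 27.9 m³/s.

U_p ≈ 27.9 m³/s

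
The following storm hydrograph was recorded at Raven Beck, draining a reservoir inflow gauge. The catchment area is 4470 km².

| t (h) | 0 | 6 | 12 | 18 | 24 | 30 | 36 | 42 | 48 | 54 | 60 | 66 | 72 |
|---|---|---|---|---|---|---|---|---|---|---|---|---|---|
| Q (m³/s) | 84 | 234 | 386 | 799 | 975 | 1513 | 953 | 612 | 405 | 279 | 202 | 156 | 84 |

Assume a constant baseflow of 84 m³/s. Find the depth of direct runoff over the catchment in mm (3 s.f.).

Direct runoff: 0.0, 150.0, 302.0, 715.0, 891.0, 1429.0, 869.0, 528.0, 321.0, 195.0, 118.0, 72.0, 0.0 m³/s; ΣQ_DR = 5590 m³/s.
V = ΣQ_DR · Δt = 5590 × 21600 s = 1.207 × 10^8 m³.
Over A = 4470 km², depth = V / A = 27.0 mm.

d ≈ 27.0 mm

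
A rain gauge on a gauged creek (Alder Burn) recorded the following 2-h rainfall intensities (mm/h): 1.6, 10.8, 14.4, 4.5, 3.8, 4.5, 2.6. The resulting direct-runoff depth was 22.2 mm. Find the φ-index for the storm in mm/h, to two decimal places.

φ ≈ 7.05 mm/h

Only the 2 blocks with intensity above φ contribute runoff: 10.8, 14.4 mm/h.
Σ(I−φ)·Δt = d  ⇒  (10.8+14.4 − 2φ)·2 = 22.2
φ = (25.20 − 22.2/2) / 2 = 7.05 mm/h.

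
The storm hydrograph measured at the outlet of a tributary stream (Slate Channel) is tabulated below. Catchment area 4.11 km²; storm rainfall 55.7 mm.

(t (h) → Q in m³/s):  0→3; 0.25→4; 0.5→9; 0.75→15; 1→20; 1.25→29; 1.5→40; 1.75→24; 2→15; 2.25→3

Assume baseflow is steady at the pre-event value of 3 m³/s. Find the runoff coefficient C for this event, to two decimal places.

C ≈ 0.52

ΣQ_DR = 132.0 m³/s; V = ΣQ_DR·Δt = 1.188 × 10^5 m³.
Runoff depth d = V / A = 28.91 mm.
C = d / P = 28.91 / 55.7 = 0.52.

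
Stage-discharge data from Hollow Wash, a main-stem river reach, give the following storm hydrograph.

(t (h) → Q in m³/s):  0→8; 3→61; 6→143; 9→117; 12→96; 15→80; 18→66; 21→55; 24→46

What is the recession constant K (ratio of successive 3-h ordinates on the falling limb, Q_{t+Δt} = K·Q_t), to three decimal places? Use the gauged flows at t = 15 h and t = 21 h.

K ≈ 0.829

Using the recession-limb readings at t = 15 h and t = 21 h: Q falls from 80 to 55 m³/s over 2 intervals.
K = (Q₂/Q₁)^(1/2) = (55/80)^(1/2) = 0.829.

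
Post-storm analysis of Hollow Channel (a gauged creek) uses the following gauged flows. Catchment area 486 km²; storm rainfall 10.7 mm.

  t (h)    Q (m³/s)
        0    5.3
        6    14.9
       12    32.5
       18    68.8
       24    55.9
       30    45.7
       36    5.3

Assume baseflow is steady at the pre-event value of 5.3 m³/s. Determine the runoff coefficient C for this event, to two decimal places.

ΣQ_DR = 191.3 m³/s; V = ΣQ_DR·Δt = 4.132 × 10^6 m³.
Runoff depth d = V / A = 8.502 mm.
C = d / P = 8.502 / 10.7 = 0.79.

C ≈ 0.79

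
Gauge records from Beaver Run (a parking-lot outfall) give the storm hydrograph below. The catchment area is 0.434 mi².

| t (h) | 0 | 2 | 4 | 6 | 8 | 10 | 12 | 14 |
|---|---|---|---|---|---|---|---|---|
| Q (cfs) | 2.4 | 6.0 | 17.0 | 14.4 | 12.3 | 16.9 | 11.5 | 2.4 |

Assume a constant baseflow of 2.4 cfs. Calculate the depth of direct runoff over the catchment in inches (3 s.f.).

d ≈ 0.455 in

Direct runoff: 0.0, 3.6, 14.6, 12.0, 9.9, 14.5, 9.1, 0.0 cfs; ΣQ_DR = 63.70 cfs.
V = ΣQ_DR · Δt = 63.70 × 7200 s = 4.586 × 10^5 ft³.
Over A = 0.434 mi², depth = V / A = 0.455 in.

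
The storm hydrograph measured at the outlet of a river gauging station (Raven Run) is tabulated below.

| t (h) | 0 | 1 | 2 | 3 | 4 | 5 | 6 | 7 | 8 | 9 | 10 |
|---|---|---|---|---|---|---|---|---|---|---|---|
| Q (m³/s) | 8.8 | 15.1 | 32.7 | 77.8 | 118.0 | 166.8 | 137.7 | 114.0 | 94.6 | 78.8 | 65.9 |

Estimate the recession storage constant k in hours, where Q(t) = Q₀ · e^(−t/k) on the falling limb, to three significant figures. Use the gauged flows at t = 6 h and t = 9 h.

On the falling limb, Q drops from 137.7 to 78.8 m³/s between t = 6 h and t = 9 h (Δt = 3 h).
k = −Δt / ln(Q₂/Q₁) = −3 / ln(78.8/137.7) = 5.37 h.

k ≈ 5.37 h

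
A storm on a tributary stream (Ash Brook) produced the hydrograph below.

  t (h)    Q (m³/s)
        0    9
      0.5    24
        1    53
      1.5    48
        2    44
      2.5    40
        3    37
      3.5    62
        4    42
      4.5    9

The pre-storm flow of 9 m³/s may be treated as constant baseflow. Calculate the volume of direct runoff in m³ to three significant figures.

V ≈ 5.00 × 10^5 m³

Direct-runoff ordinates (Q − Q_b): 0.0, 15.0, 44.0, 39.0, 35.0, 31.0, 28.0, 53.0, 33.0, 0.0 m³/s.
ΣQ_DR = 278.0 m³/s.
With Δt = 0.5 h = 1800 s, V = ΣQ_DR · Δt = 278.0 × 1800 = 5.00 × 10^5 m³.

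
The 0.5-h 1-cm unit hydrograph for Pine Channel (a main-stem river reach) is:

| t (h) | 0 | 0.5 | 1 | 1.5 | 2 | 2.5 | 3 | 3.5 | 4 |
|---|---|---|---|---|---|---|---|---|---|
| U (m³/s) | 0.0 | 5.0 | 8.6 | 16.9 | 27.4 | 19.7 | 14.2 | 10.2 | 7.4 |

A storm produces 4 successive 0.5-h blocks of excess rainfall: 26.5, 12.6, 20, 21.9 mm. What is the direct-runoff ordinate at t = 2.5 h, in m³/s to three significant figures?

By discrete convolution, Q_j = Σ (P_i / 10 mm) · U_{j−i}.
At t = 2.5 h (j=5): Q = (26.5/10)·19.7 + (12.6/10)·27.4 + (20/10)·16.9 + (21.9/10)·8.6 = 139 m³/s.

Q ≈ 139 m³/s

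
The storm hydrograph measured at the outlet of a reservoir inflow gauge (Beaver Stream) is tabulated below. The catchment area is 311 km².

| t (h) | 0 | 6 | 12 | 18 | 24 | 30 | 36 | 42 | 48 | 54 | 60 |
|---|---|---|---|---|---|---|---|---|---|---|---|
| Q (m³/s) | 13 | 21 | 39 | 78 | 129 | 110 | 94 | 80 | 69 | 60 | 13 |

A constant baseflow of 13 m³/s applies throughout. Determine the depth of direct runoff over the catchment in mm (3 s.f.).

d ≈ 39.1 mm

Direct runoff: 0.0, 8.0, 26.0, 65.0, 116.0, 97.0, 81.0, 67.0, 56.0, 47.0, 0.0 m³/s; ΣQ_DR = 563.0 m³/s.
V = ΣQ_DR · Δt = 563.0 × 21600 s = 1.216 × 10^7 m³.
Over A = 311 km², depth = V / A = 39.1 mm.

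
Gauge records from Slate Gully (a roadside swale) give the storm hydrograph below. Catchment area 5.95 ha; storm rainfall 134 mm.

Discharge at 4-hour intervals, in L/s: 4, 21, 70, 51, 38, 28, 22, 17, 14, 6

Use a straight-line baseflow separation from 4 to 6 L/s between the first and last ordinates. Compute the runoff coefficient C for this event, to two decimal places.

ΣQ_DR = 221.0 L/s; V = ΣQ_DR·Δt = 3.182 × 10^6 L.
Runoff depth d = V / A = 53.49 mm.
C = d / P = 53.49 / 134 = 0.40.

C ≈ 0.40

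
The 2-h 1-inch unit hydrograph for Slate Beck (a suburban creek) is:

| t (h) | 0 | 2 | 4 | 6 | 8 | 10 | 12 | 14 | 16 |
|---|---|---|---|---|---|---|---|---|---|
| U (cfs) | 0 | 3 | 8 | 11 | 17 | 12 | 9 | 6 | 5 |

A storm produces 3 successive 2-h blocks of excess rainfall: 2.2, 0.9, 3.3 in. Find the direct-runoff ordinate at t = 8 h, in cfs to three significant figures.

By discrete convolution, Q_j = Σ (P_i / 1 in) · U_{j−i}.
At t = 8 h (j=4): Q = (2.2/1)·17 + (0.9/1)·11 + (3.3/1)·8 = 73.7 cfs.

Q ≈ 73.7 cfs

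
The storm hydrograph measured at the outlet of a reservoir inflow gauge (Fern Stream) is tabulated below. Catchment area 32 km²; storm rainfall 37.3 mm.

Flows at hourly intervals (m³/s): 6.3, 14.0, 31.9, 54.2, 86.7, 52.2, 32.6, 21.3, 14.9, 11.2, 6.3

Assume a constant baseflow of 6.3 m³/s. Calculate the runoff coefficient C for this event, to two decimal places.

C ≈ 0.79

ΣQ_DR = 262.3 m³/s; V = ΣQ_DR·Δt = 9.443 × 10^5 m³.
Runoff depth d = V / A = 29.51 mm.
C = d / P = 29.51 / 37.3 = 0.79.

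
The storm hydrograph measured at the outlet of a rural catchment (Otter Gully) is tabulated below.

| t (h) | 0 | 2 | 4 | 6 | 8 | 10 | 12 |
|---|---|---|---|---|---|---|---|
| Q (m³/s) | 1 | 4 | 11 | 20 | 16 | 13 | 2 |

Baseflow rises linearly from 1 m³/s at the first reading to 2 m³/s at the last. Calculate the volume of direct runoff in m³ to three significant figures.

V ≈ 4.07 × 10^5 m³

Direct-runoff ordinates (Q − Q_b): 0.00, 2.83, 9.67, 18.50, 14.33, 11.17, 0.00 m³/s.
ΣQ_DR = 56.50 m³/s.
With Δt = 2 h = 7200 s, V = ΣQ_DR · Δt = 56.50 × 7200 = 4.07 × 10^5 m³.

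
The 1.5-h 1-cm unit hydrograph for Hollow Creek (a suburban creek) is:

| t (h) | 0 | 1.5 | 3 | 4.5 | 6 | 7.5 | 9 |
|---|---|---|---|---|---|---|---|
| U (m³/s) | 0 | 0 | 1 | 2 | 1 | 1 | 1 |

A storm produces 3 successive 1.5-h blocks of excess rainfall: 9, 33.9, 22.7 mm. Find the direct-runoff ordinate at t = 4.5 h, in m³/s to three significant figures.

Q ≈ 5.19 m³/s

By discrete convolution, Q_j = Σ (P_i / 10 mm) · U_{j−i}.
At t = 4.5 h (j=3): Q = (9/10)·2 + (33.9/10)·1 + (22.7/10)·0 = 5.19 m³/s.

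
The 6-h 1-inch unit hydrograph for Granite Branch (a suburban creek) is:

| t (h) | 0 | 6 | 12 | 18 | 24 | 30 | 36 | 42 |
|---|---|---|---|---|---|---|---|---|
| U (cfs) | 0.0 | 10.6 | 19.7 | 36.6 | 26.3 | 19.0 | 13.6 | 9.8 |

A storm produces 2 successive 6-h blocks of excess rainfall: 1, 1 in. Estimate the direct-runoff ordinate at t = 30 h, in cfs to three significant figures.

Q ≈ 45.3 cfs

By discrete convolution, Q_j = Σ (P_i / 1 in) · U_{j−i}.
At t = 30 h (j=5): Q = (1/1)·19.0 + (1/1)·26.3 = 45.3 cfs.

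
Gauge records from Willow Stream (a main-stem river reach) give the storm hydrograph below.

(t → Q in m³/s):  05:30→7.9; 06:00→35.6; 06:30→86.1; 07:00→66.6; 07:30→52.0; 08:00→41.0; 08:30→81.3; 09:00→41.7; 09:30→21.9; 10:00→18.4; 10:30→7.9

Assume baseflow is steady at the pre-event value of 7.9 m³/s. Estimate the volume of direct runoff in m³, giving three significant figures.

V ≈ 6.72 × 10^5 m³

Direct-runoff ordinates (Q − Q_b): 0.0, 27.7, 78.2, 58.7, 44.1, 33.1, 73.4, 33.8, 14.0, 10.5, 0.0 m³/s.
ΣQ_DR = 373.5 m³/s.
With Δt = 0.5 h = 1800 s, V = ΣQ_DR · Δt = 373.5 × 1800 = 6.72 × 10^5 m³.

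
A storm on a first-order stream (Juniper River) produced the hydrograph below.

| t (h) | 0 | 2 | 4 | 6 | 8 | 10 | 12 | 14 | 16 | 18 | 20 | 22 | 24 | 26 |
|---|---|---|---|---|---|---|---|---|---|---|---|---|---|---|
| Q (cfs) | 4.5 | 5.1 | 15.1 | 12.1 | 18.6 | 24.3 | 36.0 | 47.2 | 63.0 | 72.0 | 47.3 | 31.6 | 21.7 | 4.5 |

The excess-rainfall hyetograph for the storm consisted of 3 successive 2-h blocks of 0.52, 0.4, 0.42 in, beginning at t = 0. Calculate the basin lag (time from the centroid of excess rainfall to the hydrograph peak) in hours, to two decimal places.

Centroid of excess rainfall: t_c = Σ P_i·t̄_i / ΣP_i = 2.8507 h (block centres at 1, 3, 5 h).
Hydrograph peak occurs at t = 18 h, so basin lag t_L = 18 − 2.8507 = 15.15 h.

t_L ≈ 15.15 h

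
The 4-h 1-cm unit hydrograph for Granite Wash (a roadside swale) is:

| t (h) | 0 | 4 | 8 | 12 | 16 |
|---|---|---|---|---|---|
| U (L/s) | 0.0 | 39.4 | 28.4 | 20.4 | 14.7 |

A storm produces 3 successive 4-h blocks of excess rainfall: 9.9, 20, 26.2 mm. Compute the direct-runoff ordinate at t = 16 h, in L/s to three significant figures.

By discrete convolution, Q_j = Σ (P_i / 10 mm) · U_{j−i}.
At t = 16 h (j=4): Q = (9.9/10)·14.7 + (20/10)·20.4 + (26.2/10)·28.4 = 130 L/s.

Q ≈ 130 L/s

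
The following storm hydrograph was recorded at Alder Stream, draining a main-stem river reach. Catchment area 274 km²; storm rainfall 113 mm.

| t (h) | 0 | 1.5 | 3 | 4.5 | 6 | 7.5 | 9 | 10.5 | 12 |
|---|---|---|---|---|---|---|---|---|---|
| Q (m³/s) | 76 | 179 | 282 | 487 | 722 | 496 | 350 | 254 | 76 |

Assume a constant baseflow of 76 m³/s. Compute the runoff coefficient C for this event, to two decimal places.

ΣQ_DR = 2238 m³/s; V = ΣQ_DR·Δt = 1.209 × 10^7 m³.
Runoff depth d = V / A = 44.11 mm.
C = d / P = 44.11 / 113 = 0.39.

C ≈ 0.39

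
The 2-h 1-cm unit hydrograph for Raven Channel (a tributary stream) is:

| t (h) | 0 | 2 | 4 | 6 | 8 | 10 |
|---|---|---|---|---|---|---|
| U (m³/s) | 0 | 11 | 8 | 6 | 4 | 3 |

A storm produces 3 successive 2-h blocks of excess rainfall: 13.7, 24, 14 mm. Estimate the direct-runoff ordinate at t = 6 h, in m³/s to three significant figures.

Q ≈ 42.8 m³/s

By discrete convolution, Q_j = Σ (P_i / 10 mm) · U_{j−i}.
At t = 6 h (j=3): Q = (13.7/10)·6 + (24/10)·8 + (14/10)·11 = 42.8 m³/s.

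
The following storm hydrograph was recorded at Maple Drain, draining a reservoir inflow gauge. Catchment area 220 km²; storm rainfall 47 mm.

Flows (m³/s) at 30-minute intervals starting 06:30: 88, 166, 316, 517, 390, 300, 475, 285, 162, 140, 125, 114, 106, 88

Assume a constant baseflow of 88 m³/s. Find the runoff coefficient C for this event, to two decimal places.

C ≈ 0.36

ΣQ_DR = 2040 m³/s; V = ΣQ_DR·Δt = 3.672 × 10^6 m³.
Runoff depth d = V / A = 16.69 mm.
C = d / P = 16.69 / 47 = 0.36.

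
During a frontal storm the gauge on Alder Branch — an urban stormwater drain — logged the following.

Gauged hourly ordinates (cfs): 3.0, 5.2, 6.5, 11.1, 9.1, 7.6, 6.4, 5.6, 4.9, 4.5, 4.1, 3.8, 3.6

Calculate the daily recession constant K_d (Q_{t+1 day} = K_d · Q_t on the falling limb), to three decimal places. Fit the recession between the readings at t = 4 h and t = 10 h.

K_d ≈ 0.041

Between t = 4 h and t = 10 h the flow falls from 9.1 to 4.1 cfs over 6×1 h = 6 h.
Per-interval ratio K = (4.1/9.1)^(1/6) = 0.8756; K_d = K^(24/1) = 0.041.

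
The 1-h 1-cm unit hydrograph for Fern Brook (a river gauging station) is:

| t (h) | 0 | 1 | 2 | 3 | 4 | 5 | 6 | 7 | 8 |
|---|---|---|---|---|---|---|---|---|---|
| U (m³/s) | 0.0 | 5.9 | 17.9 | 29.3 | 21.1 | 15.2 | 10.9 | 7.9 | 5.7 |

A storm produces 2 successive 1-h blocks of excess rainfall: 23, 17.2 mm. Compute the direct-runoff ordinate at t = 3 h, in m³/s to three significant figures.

Q ≈ 98.2 m³/s

By discrete convolution, Q_j = Σ (P_i / 10 mm) · U_{j−i}.
At t = 3 h (j=3): Q = (23/10)·29.3 + (17.2/10)·17.9 = 98.2 m³/s.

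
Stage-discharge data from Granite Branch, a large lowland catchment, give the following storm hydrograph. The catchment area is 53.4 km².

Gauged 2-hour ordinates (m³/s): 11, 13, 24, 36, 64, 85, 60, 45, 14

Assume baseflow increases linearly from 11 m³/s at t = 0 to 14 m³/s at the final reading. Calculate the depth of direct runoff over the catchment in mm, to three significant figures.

Direct runoff: 0.00, 1.62, 12.25, 23.88, 51.50, 72.12, 46.75, 31.38, 0.00 m³/s; ΣQ_DR = 239.5 m³/s.
V = ΣQ_DR · Δt = 239.5 × 7200 s = 1.724 × 10^6 m³.
Over A = 53.4 km², depth = V / A = 32.3 mm.

d ≈ 32.3 mm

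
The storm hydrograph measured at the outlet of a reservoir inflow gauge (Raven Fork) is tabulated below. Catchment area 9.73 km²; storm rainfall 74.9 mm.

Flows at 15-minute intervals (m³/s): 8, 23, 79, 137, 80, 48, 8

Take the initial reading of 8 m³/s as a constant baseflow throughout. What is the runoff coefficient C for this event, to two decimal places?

ΣQ_DR = 327.0 m³/s; V = ΣQ_DR·Δt = 2.943 × 10^5 m³.
Runoff depth d = V / A = 30.25 mm.
C = d / P = 30.25 / 74.9 = 0.40.

C ≈ 0.40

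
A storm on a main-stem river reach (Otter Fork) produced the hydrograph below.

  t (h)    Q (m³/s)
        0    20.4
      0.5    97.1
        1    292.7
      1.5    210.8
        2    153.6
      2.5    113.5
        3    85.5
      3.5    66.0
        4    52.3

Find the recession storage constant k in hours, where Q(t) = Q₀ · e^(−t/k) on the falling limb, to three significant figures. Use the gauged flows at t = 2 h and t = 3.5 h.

On the falling limb, Q drops from 153.6 to 66.0 m³/s between t = 2 h and t = 3.5 h (Δt = 1.5 h).
k = −Δt / ln(Q₂/Q₁) = −1.5 / ln(66.0/153.6) = 1.78 h.

k ≈ 1.78 h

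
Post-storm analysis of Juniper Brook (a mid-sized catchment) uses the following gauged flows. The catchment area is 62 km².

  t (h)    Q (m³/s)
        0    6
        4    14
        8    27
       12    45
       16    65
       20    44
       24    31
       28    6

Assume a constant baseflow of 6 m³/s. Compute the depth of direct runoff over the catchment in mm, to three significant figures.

Direct runoff: 0.0, 8.0, 21.0, 39.0, 59.0, 38.0, 25.0, 0.0 m³/s; ΣQ_DR = 190.0 m³/s.
V = ΣQ_DR · Δt = 190.0 × 14400 s = 2.736 × 10^6 m³.
Over A = 62 km², depth = V / A = 44.1 mm.

d ≈ 44.1 mm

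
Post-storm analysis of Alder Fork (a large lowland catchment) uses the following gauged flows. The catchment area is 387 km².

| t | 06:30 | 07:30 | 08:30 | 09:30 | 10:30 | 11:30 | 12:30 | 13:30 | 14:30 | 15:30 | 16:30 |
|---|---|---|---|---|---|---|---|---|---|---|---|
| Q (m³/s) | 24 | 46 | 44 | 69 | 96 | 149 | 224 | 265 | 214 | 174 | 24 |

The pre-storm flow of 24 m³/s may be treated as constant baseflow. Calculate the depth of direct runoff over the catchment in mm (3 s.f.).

Direct runoff: 0.0, 22.0, 20.0, 45.0, 72.0, 125.0, 200.0, 241.0, 190.0, 150.0, 0.0 m³/s; ΣQ_DR = 1065 m³/s.
V = ΣQ_DR · Δt = 1065 × 3600 s = 3.834 × 10^6 m³.
Over A = 387 km², depth = V / A = 9.91 mm.

d ≈ 9.91 mm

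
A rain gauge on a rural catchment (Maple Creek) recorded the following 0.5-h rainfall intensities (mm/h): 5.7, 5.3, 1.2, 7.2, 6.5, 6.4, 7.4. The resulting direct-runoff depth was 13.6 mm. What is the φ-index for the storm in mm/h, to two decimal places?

φ ≈ 1.88 mm/h

Only the 6 blocks with intensity above φ contribute runoff: 5.7, 5.3, 7.2, 6.5, 6.4, 7.4 mm/h.
Σ(I−φ)·Δt = d  ⇒  (5.7+5.3+7.2+6.5+6.4+7.4 − 6φ)·0.5 = 13.6
φ = (38.50 − 13.6/0.5) / 6 = 1.88 mm/h.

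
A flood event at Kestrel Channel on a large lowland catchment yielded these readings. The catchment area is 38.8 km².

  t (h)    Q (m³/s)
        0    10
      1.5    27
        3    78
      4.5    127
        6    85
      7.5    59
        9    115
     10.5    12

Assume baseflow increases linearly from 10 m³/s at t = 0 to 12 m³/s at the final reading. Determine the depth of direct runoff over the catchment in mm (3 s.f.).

Direct runoff: 0.00, 16.71, 67.43, 116.14, 73.86, 47.57, 103.29, 0.00 m³/s; ΣQ_DR = 425.0 m³/s.
V = ΣQ_DR · Δt = 425.0 × 5400 s = 2.295 × 10^6 m³.
Over A = 38.8 km², depth = V / A = 59.1 mm.

d ≈ 59.1 mm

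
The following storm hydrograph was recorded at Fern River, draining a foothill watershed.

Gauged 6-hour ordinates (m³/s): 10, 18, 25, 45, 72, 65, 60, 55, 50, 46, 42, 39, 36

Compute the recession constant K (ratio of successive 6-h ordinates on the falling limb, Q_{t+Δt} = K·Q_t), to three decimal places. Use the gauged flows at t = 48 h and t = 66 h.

K ≈ 0.921

Using the recession-limb readings at t = 48 h and t = 66 h: Q falls from 50 to 39 m³/s over 3 intervals.
K = (Q₂/Q₁)^(1/3) = (39/50)^(1/3) = 0.921.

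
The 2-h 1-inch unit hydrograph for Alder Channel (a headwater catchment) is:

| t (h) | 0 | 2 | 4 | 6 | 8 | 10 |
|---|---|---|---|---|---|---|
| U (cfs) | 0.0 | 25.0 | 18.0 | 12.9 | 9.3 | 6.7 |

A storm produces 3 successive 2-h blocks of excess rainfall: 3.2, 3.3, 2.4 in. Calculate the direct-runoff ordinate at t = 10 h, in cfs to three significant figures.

By discrete convolution, Q_j = Σ (P_i / 1 in) · U_{j−i}.
At t = 10 h (j=5): Q = (3.2/1)·6.7 + (3.3/1)·9.3 + (2.4/1)·12.9 = 83.1 cfs.

Q ≈ 83.1 cfs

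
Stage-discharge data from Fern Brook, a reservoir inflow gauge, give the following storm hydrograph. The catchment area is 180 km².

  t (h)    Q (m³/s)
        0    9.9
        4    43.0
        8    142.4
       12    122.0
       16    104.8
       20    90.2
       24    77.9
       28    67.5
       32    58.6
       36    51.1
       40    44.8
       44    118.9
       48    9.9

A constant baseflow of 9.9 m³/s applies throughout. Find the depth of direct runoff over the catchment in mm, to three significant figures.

Direct runoff: 0.0, 33.1, 132.5, 112.1, 94.9, 80.3, 68.0, 57.6, 48.7, 41.2, 34.9, 109.0, 0.0 m³/s; ΣQ_DR = 812.3 m³/s.
V = ΣQ_DR · Δt = 812.3 × 14400 s = 1.170 × 10^7 m³.
Over A = 180 km², depth = V / A = 65.0 mm.

d ≈ 65.0 mm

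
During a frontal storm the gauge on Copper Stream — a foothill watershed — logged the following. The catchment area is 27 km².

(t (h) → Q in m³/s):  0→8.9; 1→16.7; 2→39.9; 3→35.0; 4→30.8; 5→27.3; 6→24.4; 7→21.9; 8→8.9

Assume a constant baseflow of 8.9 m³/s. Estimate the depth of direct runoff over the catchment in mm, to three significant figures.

Direct runoff: 0.0, 7.8, 31.0, 26.1, 21.9, 18.4, 15.5, 13.0, 0.0 m³/s; ΣQ_DR = 133.7 m³/s.
V = ΣQ_DR · Δt = 133.7 × 3600 s = 4.813 × 10^5 m³.
Over A = 27 km², depth = V / A = 17.8 mm.

d ≈ 17.8 mm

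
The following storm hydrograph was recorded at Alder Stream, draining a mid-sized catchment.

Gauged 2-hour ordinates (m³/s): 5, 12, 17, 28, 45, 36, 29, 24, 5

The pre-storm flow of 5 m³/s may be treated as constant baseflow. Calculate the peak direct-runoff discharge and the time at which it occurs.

Q_p = 40.0 m³/s at t = 8 h

Subtracting baseflow gives direct-runoff ordinates: 0.0, 7.0, 12.0, 23.0, 40.0, 31.0, 24.0, 19.0, 0.0 m³/s.
The maximum is 40.0 m³/s, occurring at the reading for t = 8 h.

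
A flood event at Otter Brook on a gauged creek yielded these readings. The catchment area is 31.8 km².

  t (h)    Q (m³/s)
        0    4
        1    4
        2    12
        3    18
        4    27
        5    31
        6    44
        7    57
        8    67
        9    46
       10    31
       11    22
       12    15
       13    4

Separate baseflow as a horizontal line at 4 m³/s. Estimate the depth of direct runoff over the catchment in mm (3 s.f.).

Direct runoff: 0.0, 0.0, 8.0, 14.0, 23.0, 27.0, 40.0, 53.0, 63.0, 42.0, 27.0, 18.0, 11.0, 0.0 m³/s; ΣQ_DR = 326.0 m³/s.
V = ΣQ_DR · Δt = 326.0 × 3600 s = 1.174 × 10^6 m³.
Over A = 31.8 km², depth = V / A = 36.9 mm.

d ≈ 36.9 mm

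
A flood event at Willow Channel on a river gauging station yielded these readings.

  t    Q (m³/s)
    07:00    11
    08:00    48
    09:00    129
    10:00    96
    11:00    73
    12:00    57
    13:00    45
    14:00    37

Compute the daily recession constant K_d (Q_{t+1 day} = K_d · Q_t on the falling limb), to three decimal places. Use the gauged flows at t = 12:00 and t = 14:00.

Between t = 12:00 and t = 14:00 the flow falls from 57 to 37 m³/s over 2×1 h = 2 h.
Per-interval ratio K = (37/57)^(1/2) = 0.8057; K_d = K^(24/1) = 0.006.

K_d ≈ 0.006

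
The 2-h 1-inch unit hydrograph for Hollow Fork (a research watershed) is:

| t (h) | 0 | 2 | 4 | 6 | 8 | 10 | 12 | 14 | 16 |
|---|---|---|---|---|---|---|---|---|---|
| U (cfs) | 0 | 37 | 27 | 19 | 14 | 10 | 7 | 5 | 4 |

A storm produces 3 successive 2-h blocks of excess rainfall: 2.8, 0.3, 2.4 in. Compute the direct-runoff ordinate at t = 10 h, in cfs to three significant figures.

By discrete convolution, Q_j = Σ (P_i / 1 in) · U_{j−i}.
At t = 10 h (j=5): Q = (2.8/1)·10 + (0.3/1)·14 + (2.4/1)·19 = 77.8 cfs.

Q ≈ 77.8 cfs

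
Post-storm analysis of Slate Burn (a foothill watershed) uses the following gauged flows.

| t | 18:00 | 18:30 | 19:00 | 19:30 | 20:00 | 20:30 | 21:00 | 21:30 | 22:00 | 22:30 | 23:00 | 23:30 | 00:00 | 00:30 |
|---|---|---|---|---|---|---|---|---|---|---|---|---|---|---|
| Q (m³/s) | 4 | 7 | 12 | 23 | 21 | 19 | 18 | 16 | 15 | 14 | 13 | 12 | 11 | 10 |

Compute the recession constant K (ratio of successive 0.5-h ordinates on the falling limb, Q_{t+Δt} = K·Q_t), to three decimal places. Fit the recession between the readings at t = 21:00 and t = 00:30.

K ≈ 0.919

Using the recession-limb readings at t = 21:00 and t = 00:30: Q falls from 18 to 10 m³/s over 7 intervals.
K = (Q₂/Q₁)^(1/7) = (10/18)^(1/7) = 0.919.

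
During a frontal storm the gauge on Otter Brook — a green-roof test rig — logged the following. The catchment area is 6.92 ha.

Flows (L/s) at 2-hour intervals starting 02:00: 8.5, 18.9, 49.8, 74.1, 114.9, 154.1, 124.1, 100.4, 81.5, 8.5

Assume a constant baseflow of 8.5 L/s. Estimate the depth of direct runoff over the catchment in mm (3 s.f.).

Direct runoff: 0.0, 10.4, 41.3, 65.6, 106.4, 145.6, 115.6, 91.9, 73.0, 0.0 L/s; ΣQ_DR = 649.8 L/s.
V = ΣQ_DR · Δt = 649.8 × 7200 s = 4.679 × 10^6 L.
Over A = 6.92 ha, depth = V / A = 67.6 mm.

d ≈ 67.6 mm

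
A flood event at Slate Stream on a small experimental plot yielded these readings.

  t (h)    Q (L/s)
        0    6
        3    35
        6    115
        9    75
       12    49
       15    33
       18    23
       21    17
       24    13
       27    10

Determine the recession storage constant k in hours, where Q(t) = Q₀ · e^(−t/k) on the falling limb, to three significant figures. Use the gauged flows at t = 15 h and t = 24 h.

k ≈ 9.66 h

On the falling limb, Q drops from 33 to 13 L/s between t = 15 h and t = 24 h (Δt = 9 h).
k = −Δt / ln(Q₂/Q₁) = −9 / ln(13/33) = 9.66 h.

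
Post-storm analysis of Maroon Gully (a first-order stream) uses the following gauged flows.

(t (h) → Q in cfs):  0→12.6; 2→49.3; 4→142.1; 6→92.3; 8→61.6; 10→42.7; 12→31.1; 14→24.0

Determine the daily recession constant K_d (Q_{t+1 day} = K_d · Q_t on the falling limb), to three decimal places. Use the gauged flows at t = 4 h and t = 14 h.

Between t = 4 h and t = 14 h the flow falls from 142.1 to 24.0 cfs over 5×2 h = 10 h.
Per-interval ratio K = (24.0/142.1)^(1/5) = 0.7007; K_d = K^(24/2) = 0.014.

K_d ≈ 0.014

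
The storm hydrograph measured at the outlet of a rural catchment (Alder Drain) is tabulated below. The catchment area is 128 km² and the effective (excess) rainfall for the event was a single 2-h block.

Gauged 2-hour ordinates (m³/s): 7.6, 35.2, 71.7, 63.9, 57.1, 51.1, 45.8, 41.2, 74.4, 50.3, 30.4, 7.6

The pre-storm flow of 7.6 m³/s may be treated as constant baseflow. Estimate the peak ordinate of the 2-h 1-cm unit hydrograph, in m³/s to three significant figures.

U_p ≈ 26.7 m³/s

Direct runoff: 0.0, 27.6, 64.1, 56.3, 49.5, 43.5, 38.2, 33.6, 66.8, 42.7, 22.8, 0.0 m³/s; ΣQ_DR = 445.1 m³/s, peak = 66.8 m³/s.
Runoff depth d = ΣQ_DR·Δt / A = 445.1 × 7200 / (128 km²) = 25.04 mm.
The 1-cm UH is the DRH scaled by (10 mm)/d, so U_p = 66.8 × 10/25.04 = 26.7 m³/s.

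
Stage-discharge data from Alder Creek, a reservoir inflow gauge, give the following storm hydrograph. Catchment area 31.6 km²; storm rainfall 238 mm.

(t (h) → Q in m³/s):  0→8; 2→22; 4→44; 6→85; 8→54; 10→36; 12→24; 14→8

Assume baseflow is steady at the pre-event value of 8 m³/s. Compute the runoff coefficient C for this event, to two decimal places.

C ≈ 0.21

ΣQ_DR = 217.0 m³/s; V = ΣQ_DR·Δt = 1.562 × 10^6 m³.
Runoff depth d = V / A = 49.44 mm.
C = d / P = 49.44 / 238 = 0.21.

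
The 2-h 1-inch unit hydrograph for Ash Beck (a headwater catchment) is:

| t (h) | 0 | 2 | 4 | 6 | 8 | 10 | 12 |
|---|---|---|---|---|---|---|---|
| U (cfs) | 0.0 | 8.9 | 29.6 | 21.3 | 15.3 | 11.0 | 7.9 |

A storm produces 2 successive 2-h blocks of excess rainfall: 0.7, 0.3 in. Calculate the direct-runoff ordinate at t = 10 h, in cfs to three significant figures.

By discrete convolution, Q_j = Σ (P_i / 1 in) · U_{j−i}.
At t = 10 h (j=5): Q = (0.7/1)·11.0 + (0.3/1)·15.3 = 12.3 cfs.

Q ≈ 12.3 cfs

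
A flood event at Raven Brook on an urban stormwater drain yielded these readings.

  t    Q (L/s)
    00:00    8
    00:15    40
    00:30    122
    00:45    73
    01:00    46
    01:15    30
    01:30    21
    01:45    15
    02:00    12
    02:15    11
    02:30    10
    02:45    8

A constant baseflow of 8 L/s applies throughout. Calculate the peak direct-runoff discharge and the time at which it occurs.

Q_p = 114.0 L/s at t = 00:30

Subtracting baseflow gives direct-runoff ordinates: 0.0, 32.0, 114.0, 65.0, 38.0, 22.0, 13.0, 7.0, 4.0, 3.0, 2.0, 0.0 L/s.
The maximum is 114.0 L/s, occurring at the reading for t = 00:30.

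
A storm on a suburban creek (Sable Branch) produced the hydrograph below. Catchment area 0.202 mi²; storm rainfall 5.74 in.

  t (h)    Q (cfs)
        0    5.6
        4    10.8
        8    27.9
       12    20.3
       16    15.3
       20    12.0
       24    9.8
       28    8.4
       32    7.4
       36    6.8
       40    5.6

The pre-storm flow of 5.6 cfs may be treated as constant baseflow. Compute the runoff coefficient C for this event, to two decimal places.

ΣQ_DR = 68.30 cfs; V = ΣQ_DR·Δt = 9.835 × 10^5 ft³.
Runoff depth d = V / A = 2.096 in.
C = d / P = 2.096 / 5.74 = 0.37.

C ≈ 0.37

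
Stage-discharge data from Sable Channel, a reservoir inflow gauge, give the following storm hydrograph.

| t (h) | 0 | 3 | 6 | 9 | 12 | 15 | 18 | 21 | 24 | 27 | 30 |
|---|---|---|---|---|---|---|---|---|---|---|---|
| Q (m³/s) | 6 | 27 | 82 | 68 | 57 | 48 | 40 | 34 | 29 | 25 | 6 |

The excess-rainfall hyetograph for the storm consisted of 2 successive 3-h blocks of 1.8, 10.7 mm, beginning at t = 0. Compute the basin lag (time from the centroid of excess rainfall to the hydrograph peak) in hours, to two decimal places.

t_L ≈ 1.93 h

Centroid of excess rainfall: t_c = Σ P_i·t̄_i / ΣP_i = 4.0680 h (block centres at 1.5, 4.5 h).
Hydrograph peak occurs at t = 6 h, so basin lag t_L = 6 − 4.0680 = 1.93 h.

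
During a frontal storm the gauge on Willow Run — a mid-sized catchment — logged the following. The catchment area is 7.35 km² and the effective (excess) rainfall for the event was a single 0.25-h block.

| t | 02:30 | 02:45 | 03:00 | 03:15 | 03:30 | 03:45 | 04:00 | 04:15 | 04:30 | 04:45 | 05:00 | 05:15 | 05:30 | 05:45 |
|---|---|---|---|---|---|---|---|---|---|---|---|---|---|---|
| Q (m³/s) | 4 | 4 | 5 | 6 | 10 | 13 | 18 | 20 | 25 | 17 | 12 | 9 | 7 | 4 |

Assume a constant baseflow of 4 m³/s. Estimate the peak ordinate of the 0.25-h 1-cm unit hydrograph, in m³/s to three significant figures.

Direct runoff: 0.0, 0.0, 1.0, 2.0, 6.0, 9.0, 14.0, 16.0, 21.0, 13.0, 8.0, 5.0, 3.0, 0.0 m³/s; ΣQ_DR = 98.00 m³/s, peak = 21.0 m³/s.
Runoff depth d = ΣQ_DR·Δt / A = 98.00 × 900 / (7.35 km²) = 12.00 mm.
The 1-cm UH is the DRH scaled by (10 mm)/d, so U_p = 21.0 × 10/12.00 = 17.5 m³/s.

U_p ≈ 17.5 m³/s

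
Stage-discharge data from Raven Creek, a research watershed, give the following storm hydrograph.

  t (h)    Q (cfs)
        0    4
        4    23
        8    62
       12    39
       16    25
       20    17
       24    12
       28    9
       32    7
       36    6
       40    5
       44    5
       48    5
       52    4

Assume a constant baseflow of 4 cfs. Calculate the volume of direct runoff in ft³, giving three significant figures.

V ≈ 2.40 × 10^6 ft³

Direct-runoff ordinates (Q − Q_b): 0.0, 19.0, 58.0, 35.0, 21.0, 13.0, 8.0, 5.0, 3.0, 2.0, 1.0, 1.0, 1.0, 0.0 cfs.
ΣQ_DR = 167.0 cfs.
With Δt = 4 h = 14400 s, V = ΣQ_DR · Δt = 167.0 × 14400 = 2.40 × 10^6 ft³.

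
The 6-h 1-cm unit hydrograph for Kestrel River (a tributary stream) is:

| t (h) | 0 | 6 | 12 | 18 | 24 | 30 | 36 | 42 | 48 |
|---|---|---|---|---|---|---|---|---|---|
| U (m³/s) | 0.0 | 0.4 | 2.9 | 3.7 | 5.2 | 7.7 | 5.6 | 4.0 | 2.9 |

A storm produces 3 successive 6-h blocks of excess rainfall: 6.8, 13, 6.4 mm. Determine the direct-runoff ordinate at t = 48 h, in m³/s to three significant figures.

By discrete convolution, Q_j = Σ (P_i / 10 mm) · U_{j−i}.
At t = 48 h (j=8): Q = (6.8/10)·2.9 + (13/10)·4.0 + (6.4/10)·5.6 = 10.8 m³/s.

Q ≈ 10.8 m³/s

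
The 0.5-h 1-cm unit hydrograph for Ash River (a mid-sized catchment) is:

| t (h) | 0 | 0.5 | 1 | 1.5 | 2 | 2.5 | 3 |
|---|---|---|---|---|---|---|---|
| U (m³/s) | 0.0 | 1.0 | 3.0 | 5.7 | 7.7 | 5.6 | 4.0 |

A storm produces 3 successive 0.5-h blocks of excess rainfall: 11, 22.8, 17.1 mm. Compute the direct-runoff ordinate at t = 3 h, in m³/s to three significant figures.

Q ≈ 30.3 m³/s

By discrete convolution, Q_j = Σ (P_i / 10 mm) · U_{j−i}.
At t = 3 h (j=6): Q = (11/10)·4.0 + (22.8/10)·5.6 + (17.1/10)·7.7 = 30.3 m³/s.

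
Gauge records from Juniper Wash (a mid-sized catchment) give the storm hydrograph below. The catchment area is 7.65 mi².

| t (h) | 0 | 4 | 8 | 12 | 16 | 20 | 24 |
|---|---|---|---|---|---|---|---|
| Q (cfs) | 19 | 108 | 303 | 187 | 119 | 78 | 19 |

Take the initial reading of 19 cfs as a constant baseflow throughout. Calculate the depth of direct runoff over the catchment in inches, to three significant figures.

Direct runoff: 0.0, 89.0, 284.0, 168.0, 100.0, 59.0, 0.0 cfs; ΣQ_DR = 700.0 cfs.
V = ΣQ_DR · Δt = 700.0 × 14400 s = 1.008 × 10^7 ft³.
Over A = 7.65 mi², depth = V / A = 0.567 in.

d ≈ 0.567 in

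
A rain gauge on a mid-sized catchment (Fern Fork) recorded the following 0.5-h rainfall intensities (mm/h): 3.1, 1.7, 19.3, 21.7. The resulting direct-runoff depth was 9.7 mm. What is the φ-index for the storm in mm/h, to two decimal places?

φ ≈ 10.80 mm/h

Only the 2 blocks with intensity above φ contribute runoff: 19.3, 21.7 mm/h.
Σ(I−φ)·Δt = d  ⇒  (19.3+21.7 − 2φ)·0.5 = 9.7
φ = (41.00 − 9.7/0.5) / 2 = 10.80 mm/h.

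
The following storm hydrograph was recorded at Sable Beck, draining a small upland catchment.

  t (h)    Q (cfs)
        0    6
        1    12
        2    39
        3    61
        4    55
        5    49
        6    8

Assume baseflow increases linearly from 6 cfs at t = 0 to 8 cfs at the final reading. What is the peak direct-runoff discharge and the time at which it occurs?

Q_p = 54.00 cfs at t = 3 h

Subtracting baseflow gives direct-runoff ordinates: 0.00, 5.67, 32.33, 54.00, 47.67, 41.33, 0.00 cfs.
The maximum is 54.00 cfs, occurring at the reading for t = 3 h.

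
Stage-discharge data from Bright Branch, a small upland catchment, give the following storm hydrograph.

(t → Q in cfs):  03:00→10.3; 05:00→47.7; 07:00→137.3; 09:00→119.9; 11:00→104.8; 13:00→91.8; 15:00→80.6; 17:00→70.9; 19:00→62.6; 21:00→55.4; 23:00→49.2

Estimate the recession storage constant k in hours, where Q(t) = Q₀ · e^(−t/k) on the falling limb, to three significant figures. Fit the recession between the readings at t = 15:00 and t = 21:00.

On the falling limb, Q drops from 80.6 to 55.4 cfs between t = 15:00 and t = 21:00 (Δt = 6 h).
k = −Δt / ln(Q₂/Q₁) = −6 / ln(55.4/80.6) = 16.0 h.

k ≈ 16.0 h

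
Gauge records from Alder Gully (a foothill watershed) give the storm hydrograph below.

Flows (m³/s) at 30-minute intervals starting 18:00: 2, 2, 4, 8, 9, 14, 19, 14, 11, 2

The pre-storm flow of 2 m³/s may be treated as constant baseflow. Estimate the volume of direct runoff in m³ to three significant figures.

V ≈ 1.17 × 10^5 m³

Direct-runoff ordinates (Q − Q_b): 0.0, 0.0, 2.0, 6.0, 7.0, 12.0, 17.0, 12.0, 9.0, 0.0 m³/s.
ΣQ_DR = 65.00 m³/s.
With Δt = 0.5 h = 1800 s, V = ΣQ_DR · Δt = 65.00 × 1800 = 1.17 × 10^5 m³.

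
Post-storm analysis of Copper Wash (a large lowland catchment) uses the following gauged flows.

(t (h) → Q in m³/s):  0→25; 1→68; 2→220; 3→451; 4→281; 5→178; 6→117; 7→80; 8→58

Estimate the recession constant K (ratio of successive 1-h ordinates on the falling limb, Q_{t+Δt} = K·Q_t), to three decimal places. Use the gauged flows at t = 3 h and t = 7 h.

K ≈ 0.649

Using the recession-limb readings at t = 3 h and t = 7 h: Q falls from 451 to 80 m³/s over 4 intervals.
K = (Q₂/Q₁)^(1/4) = (80/451)^(1/4) = 0.649.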